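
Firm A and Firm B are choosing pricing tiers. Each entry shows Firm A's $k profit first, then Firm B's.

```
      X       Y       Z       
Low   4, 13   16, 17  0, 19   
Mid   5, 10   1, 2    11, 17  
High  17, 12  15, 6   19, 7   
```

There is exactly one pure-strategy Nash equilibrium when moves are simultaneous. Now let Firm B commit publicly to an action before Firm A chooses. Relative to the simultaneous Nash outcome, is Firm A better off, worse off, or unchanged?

Firm A best-responds to each possible Firm B move:
- X → Firm A plays High (best of 4, 5, 17); Firm B gets 12.
- Y → Firm A plays Low (best of 16, 1, 15); Firm B gets 17.
- Z → Firm A plays High (best of 0, 11, 19); Firm B gets 7.
Firm B's induced payoffs are 12, 17, 7, so Firm B commits to Y. Subgame-perfect outcome: (Low, Y) with payoffs (16, 17).
Now find the simultaneous Nash equilibrium.
Firm A's best replies: X→High; Y→Low; Z→High.
Firm B's best replies: Low→Z; Mid→Z; High→X.
The unique mutual best reply is (High, X), giving (17, 12).
Firm A earns 16 sequentially versus 17 at the Nash outcome: worse off.

worse off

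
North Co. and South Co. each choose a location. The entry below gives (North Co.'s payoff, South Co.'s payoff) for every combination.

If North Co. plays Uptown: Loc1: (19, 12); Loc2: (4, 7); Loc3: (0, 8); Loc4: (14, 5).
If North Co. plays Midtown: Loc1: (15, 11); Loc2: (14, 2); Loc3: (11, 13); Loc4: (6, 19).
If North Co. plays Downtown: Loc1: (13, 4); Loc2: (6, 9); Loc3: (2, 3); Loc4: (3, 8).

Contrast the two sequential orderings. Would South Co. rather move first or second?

If North Co. leads: South Co.'s best replies are Uptown→Loc1, Midtown→Loc4, Downtown→Loc2; North Co.'s induced payoffs 19, 6, 6; outcome (Uptown, Loc1), payoffs (19, 12).
If South Co. leads: North Co.'s best replies are Loc1→Uptown, Loc2→Midtown, Loc3→Midtown, Loc4→Uptown; South Co.'s induced payoffs 12, 2, 13, 5; outcome (Midtown, Loc3), payoffs (11, 13).
South Co. gets 13 moving first and 12 moving second, so South Co. prefers to move first.

first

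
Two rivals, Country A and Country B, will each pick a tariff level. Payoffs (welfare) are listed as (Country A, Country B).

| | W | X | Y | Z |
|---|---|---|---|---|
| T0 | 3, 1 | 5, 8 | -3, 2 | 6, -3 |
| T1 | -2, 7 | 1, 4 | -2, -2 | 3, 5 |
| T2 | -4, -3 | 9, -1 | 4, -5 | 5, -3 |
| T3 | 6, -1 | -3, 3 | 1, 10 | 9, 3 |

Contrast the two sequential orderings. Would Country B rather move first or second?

first

If Country A leads: Country B's best replies are T0→X, T1→W, T2→X, T3→Y; Country A's induced payoffs 5, -2, 9, 1; outcome (T2, X), payoffs (9, -1).
If Country B leads: Country A's best replies are W→T3, X→T2, Y→T2, Z→T3; Country B's induced payoffs -1, -1, -5, 3; outcome (T3, Z), payoffs (9, 3).
Country B gets 3 moving first and -1 moving second, so Country B prefers to move first.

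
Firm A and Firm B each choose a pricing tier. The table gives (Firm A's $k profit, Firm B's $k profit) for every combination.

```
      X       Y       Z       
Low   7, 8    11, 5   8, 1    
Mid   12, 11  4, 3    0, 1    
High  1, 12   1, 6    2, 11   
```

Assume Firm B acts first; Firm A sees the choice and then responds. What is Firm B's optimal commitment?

X

Work backward from Firm A's decision.
- X → Firm A plays Mid (best of 7, 12, 1); Firm B gets 11.
- Y → Firm A plays Low (best of 11, 4, 1); Firm B gets 5.
- Z → Firm A plays Low (best of 8, 0, 2); Firm B gets 1.
Firm B's induced payoffs are 11, 5, 1, so Firm B commits to X. Subgame-perfect outcome: (Mid, X) with payoffs (12, 11).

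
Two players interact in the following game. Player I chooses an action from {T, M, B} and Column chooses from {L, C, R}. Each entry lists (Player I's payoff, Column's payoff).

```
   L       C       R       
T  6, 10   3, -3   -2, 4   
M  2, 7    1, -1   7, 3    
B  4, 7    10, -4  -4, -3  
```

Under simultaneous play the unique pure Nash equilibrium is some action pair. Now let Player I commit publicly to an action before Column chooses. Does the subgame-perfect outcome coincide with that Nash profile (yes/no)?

yes

Solve by backward induction (Player I leads).
- T → Column plays L (best of 10, -3, 4); Player I gets 6.
- M → Column plays L (best of 7, -1, 3); Player I gets 2.
- B → Column plays L (best of 7, -4, -3); Player I gets 4.
Among 6, 2, 4, the best is 6 at T. Subgame-perfect outcome: (T, L) with payoffs (6, 10).
Now find the simultaneous Nash equilibrium.
Player I's best replies: L→T; C→B; R→M.
Column's best replies: T→L; M→L; B→L.
The unique mutual best reply is (T, L), giving (6, 10).
Sequential outcome (T, L) coincides with the Nash profile (T, L).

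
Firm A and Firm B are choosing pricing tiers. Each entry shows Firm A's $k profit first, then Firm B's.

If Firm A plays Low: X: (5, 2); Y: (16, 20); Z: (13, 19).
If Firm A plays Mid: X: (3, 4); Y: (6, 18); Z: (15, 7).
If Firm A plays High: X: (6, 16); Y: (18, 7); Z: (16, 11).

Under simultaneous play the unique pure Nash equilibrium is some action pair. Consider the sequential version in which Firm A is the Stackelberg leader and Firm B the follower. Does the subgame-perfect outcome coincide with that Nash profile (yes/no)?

Backward induction with Firm A moving first.
- Low → Firm B plays Y (best of 2, 20, 19); Firm A gets 16.
- Mid → Firm B plays Y (best of 4, 18, 7); Firm A gets 6.
- High → Firm B plays X (best of 16, 7, 11); Firm A gets 6.
Among 16, 6, 6, the best is 16 at Low. Subgame-perfect outcome: (Low, Y) with payoffs (16, 20).
Under simultaneous play:
Firm A's best replies: X→High; Y→High; Z→High.
Firm B's best replies: Low→Y; Mid→Y; High→X.
The unique mutual best reply is (High, X), giving (6, 16).
Sequential outcome (Low, Y) differs from the Nash profile (High, X).

no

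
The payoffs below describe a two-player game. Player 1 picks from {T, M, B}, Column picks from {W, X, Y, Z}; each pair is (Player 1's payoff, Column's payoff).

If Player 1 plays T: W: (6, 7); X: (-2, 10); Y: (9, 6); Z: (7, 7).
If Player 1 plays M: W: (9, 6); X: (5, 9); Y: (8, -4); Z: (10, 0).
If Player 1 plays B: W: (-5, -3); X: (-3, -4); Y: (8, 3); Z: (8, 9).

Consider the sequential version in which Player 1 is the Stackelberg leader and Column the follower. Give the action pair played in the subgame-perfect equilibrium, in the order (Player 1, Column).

(B, Z)

Backward induction with Player 1 moving first.
- T → Column plays X (best of 7, 10, 6, 7); Player 1 gets -2.
- M → Column plays X (best of 6, 9, -4, 0); Player 1 gets 5.
- B → Column plays Z (best of -3, -4, 3, 9); Player 1 gets 8.
Maximizing over -2, 5, 8, Player 1 chooses B. Subgame-perfect outcome: (B, Z) with payoffs (8, 9).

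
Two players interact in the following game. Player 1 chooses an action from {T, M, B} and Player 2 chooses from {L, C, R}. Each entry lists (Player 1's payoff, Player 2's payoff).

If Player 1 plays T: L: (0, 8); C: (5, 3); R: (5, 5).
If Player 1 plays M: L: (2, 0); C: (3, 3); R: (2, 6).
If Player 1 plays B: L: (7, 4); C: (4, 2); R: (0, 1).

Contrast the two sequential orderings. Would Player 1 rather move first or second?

first

If Player 1 leads: Player 2's best replies are T→L, M→R, B→L; Player 1's induced payoffs 0, 2, 7; outcome (B, L), payoffs (7, 4).
If Player 2 leads: Player 1's best replies are L→B, C→T, R→T; Player 2's induced payoffs 4, 3, 5; outcome (T, R), payoffs (5, 5).
Player 1 gets 7 moving first and 5 moving second, so Player 1 prefers to move first.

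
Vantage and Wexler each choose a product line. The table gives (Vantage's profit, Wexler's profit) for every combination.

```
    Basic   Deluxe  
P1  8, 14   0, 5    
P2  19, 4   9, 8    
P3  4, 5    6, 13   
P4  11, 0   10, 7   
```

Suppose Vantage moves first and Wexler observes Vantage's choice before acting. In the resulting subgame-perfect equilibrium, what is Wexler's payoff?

7

Solve by backward induction (Vantage leads).
- P1 → Wexler plays Basic (best of 14, 5); Vantage gets 8.
- P2 → Wexler plays Deluxe (best of 4, 8); Vantage gets 9.
- P3 → Wexler plays Deluxe (best of 5, 13); Vantage gets 6.
- P4 → Wexler plays Deluxe (best of 0, 7); Vantage gets 10.
Maximizing over 8, 9, 6, 10, Vantage chooses P4. Subgame-perfect outcome: (P4, Deluxe) with payoffs (10, 7).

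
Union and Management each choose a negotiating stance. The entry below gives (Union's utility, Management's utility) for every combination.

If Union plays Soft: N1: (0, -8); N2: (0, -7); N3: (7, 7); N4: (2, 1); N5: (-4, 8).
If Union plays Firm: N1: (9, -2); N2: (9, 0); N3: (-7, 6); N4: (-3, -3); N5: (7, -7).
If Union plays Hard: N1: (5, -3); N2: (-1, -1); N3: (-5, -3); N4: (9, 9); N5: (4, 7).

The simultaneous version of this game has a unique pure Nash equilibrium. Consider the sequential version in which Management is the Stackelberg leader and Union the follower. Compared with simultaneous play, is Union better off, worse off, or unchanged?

Solve by backward induction (Management leads).
- N1 → Union plays Firm (best of 0, 9, 5); Management gets -2.
- N2 → Union plays Firm (best of 0, 9, -1); Management gets 0.
- N3 → Union plays Soft (best of 7, -7, -5); Management gets 7.
- N4 → Union plays Hard (best of 2, -3, 9); Management gets 9.
- N5 → Union plays Firm (best of -4, 7, 4); Management gets -7.
Maximizing over -2, 0, 7, 9, -7, Management chooses N4. Subgame-perfect outcome: (Hard, N4) with payoffs (9, 9).
Now find the simultaneous Nash equilibrium.
Union's best replies: N1→Firm; N2→Firm; N3→Soft; N4→Hard; N5→Firm.
Management's best replies: Soft→N5; Firm→N3; Hard→N4.
Only (Hard, N4) has each player best-responding; Nash payoffs (9, 9).
Union earns 9 sequentially versus 9 at the Nash outcome: unchanged.

unchanged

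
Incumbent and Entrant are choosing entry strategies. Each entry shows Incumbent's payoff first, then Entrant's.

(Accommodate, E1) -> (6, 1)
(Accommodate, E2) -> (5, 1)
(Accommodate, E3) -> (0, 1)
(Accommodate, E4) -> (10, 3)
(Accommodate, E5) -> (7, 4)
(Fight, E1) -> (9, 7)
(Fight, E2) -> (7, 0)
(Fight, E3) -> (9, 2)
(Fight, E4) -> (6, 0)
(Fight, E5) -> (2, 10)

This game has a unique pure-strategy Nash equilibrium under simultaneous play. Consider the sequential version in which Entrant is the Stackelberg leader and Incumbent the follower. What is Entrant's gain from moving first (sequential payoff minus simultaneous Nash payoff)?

3

Work backward from Incumbent's decision.
- E1: BR = Fight, leader payoff 7.
- E2: BR = Fight, leader payoff 0.
- E3: BR = Fight, leader payoff 2.
- E4: BR = Accommodate, leader payoff 3.
- E5: BR = Accommodate, leader payoff 4.
Among 7, 0, 2, 3, 4, the best is 7 at E1. Subgame-perfect outcome: (Fight, E1) with payoffs (9, 7).
For the simultaneous game, intersect best replies.
Incumbent's best replies: E1→Fight; E2→Fight; E3→Fight; E4→Accommodate; E5→Accommodate.
Entrant's best replies: Accommodate→E5; Fight→E5.
The unique mutual best reply is (Accommodate, E5), giving (7, 4).
Entrant's commitment gain: 7 − 4 = 3.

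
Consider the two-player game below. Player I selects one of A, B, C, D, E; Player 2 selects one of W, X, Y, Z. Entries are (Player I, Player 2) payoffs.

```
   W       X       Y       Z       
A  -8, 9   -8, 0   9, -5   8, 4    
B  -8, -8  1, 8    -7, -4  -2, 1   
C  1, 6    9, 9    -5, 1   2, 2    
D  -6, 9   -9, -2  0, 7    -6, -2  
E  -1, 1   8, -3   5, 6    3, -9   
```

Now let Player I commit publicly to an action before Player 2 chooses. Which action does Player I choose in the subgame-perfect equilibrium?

C

Work backward from Player 2's decision.
- A → Player 2 plays W (best of 9, 0, -5, 4); Player I gets -8.
- B → Player 2 plays X (best of -8, 8, -4, 1); Player I gets 1.
- C → Player 2 plays X (best of 6, 9, 1, 2); Player I gets 9.
- D → Player 2 plays W (best of 9, -2, 7, -2); Player I gets -6.
- E → Player 2 plays Y (best of 1, -3, 6, -9); Player I gets 5.
Player I's induced payoffs are -8, 1, 9, -6, 5, so Player I commits to C. Subgame-perfect outcome: (C, X) with payoffs (9, 9).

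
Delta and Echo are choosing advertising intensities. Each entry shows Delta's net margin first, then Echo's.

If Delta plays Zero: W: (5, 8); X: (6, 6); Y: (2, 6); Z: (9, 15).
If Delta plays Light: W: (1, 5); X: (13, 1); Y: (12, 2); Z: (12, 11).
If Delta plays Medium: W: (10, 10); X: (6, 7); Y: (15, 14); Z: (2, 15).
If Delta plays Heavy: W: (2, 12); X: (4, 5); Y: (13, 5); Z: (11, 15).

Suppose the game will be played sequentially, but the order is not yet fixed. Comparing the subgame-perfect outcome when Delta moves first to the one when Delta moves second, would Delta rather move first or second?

second

If Delta leads: Echo's best replies are Zero→Z, Light→Z, Medium→Z, Heavy→Z; Delta's induced payoffs 9, 12, 2, 11; outcome (Light, Z), payoffs (12, 11).
If Echo leads: Delta's best replies are W→Medium, X→Light, Y→Medium, Z→Light; Echo's induced payoffs 10, 1, 14, 11; outcome (Medium, Y), payoffs (15, 14).
Delta gets 12 moving first and 15 moving second, so Delta prefers to move second.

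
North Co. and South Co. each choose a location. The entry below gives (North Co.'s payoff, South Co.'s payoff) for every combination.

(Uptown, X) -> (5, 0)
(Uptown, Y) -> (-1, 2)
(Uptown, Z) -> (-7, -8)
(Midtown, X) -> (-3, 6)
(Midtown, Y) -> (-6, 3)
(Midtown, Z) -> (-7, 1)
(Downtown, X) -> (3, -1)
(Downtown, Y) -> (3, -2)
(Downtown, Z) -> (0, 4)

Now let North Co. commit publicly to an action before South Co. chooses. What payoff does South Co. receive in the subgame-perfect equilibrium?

4

Solve by backward induction (North Co. leads).
- Uptown → South Co. plays Y (best of 0, 2, -8); North Co. gets -1.
- Midtown → South Co. plays X (best of 6, 3, 1); North Co. gets -3.
- Downtown → South Co. plays Z (best of -1, -2, 4); North Co. gets 0.
Among -1, -3, 0, the best is 0 at Downtown. Subgame-perfect outcome: (Downtown, Z) with payoffs (0, 4).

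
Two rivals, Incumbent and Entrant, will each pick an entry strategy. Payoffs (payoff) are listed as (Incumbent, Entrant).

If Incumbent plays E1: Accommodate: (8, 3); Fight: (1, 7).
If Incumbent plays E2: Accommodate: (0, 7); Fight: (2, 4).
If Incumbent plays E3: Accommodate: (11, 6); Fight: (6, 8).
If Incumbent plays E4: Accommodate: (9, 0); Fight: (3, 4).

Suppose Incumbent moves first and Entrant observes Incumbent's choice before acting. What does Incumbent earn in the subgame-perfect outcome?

6

Solve by backward induction (Incumbent leads).
- E1: BR = Fight, leader payoff 1.
- E2: BR = Accommodate, leader payoff 0.
- E3: BR = Fight, leader payoff 6.
- E4: BR = Fight, leader payoff 3.
Maximizing over 1, 0, 6, 3, Incumbent chooses E3. Subgame-perfect outcome: (E3, Fight) with payoffs (6, 8).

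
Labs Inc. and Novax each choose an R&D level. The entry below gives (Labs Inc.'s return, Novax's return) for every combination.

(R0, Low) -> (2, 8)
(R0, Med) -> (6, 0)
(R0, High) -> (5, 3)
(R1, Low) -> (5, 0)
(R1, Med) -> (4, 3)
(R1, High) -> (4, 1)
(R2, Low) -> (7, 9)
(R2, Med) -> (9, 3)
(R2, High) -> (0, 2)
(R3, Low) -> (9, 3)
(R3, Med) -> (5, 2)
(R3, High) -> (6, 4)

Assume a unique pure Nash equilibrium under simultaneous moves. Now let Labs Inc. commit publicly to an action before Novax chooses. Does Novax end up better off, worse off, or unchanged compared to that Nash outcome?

Novax best-responds to each possible Labs Inc. move:
- R0: BR = Low, leader payoff 2.
- R1: BR = Med, leader payoff 4.
- R2: BR = Low, leader payoff 7.
- R3: BR = High, leader payoff 6.
Labs Inc.'s induced payoffs are 2, 4, 7, 6, so Labs Inc. commits to R2. Subgame-perfect outcome: (R2, Low) with payoffs (7, 9).
Now find the simultaneous Nash equilibrium.
Labs Inc.'s best replies: Low→R3; Med→R2; High→R3.
Novax's best replies: R0→Low; R1→Med; R2→Low; R3→High.
The unique mutual best reply is (R3, High), giving (6, 4).
Novax earns 9 sequentially versus 4 at the Nash outcome: better off.

better off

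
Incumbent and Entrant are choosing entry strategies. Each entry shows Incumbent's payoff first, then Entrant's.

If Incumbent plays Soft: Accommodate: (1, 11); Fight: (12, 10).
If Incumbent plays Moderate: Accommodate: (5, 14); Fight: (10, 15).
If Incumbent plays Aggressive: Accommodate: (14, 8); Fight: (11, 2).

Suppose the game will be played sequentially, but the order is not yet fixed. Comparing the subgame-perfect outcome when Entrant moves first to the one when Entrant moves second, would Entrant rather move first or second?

If Incumbent leads: Entrant's best replies are Soft→Accommodate, Moderate→Fight, Aggressive→Accommodate; Incumbent's induced payoffs 1, 10, 14; outcome (Aggressive, Accommodate), payoffs (14, 8).
If Entrant leads: Incumbent's best replies are Accommodate→Aggressive, Fight→Soft; Entrant's induced payoffs 8, 10; outcome (Soft, Fight), payoffs (12, 10).
Entrant gets 10 moving first and 8 moving second, so Entrant prefers to move first.

first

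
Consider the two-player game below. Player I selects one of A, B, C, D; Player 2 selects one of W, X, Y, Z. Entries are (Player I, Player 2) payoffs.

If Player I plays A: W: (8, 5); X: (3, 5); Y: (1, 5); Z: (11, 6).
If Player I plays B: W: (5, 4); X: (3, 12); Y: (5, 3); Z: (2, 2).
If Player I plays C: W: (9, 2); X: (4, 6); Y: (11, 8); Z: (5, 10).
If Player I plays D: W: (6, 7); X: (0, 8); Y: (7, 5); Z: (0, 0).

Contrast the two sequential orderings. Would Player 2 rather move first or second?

If Player I leads: Player 2's best replies are A→Z, B→X, C→Z, D→X; Player I's induced payoffs 11, 3, 5, 0; outcome (A, Z), payoffs (11, 6).
If Player 2 leads: Player I's best replies are W→C, X→C, Y→C, Z→A; Player 2's induced payoffs 2, 6, 8, 6; outcome (C, Y), payoffs (11, 8).
Player 2 gets 8 moving first and 6 moving second, so Player 2 prefers to move first.

first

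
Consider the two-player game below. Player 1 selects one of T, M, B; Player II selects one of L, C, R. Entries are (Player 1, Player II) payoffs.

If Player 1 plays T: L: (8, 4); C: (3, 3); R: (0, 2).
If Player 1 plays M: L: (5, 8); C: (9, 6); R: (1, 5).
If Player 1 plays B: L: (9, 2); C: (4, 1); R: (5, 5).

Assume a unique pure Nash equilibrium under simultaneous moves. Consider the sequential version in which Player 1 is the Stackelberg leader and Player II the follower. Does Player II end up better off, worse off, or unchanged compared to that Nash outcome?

worse off

Solve by backward induction (Player 1 leads).
- T: Player II compares 4, 3, 2 and picks L; Player 1 would get 8.
- M: Player II compares 8, 6, 5 and picks L; Player 1 would get 5.
- B: Player II compares 2, 1, 5 and picks R; Player 1 would get 5.
Among 8, 5, 5, the best is 8 at T. Subgame-perfect outcome: (T, L) with payoffs (8, 4).
Under simultaneous play:
Player 1's best replies: L→B; C→M; R→B.
Player II's best replies: T→L; M→L; B→R.
The unique mutual best reply is (B, R), giving (5, 5).
Player II earns 4 sequentially versus 5 at the Nash outcome: worse off.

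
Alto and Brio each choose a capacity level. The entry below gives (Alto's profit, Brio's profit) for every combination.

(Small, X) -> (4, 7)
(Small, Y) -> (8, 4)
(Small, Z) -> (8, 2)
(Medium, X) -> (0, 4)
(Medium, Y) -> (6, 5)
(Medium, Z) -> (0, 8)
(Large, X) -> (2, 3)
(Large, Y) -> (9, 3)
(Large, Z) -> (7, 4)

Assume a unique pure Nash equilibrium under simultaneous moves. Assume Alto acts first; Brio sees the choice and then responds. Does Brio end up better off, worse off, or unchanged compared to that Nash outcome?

Work backward from Brio's decision.
- Small: BR = X, leader payoff 4.
- Medium: BR = Z, leader payoff 0.
- Large: BR = Z, leader payoff 7.
Maximizing over 4, 0, 7, Alto chooses Large. Subgame-perfect outcome: (Large, Z) with payoffs (7, 4).
Now find the simultaneous Nash equilibrium.
Alto's best replies: X→Small; Y→Large; Z→Small.
Brio's best replies: Small→X; Medium→Z; Large→Z.
The unique mutual best reply is (Small, X), giving (4, 7).
Brio earns 4 sequentially versus 7 at the Nash outcome: worse off.

worse off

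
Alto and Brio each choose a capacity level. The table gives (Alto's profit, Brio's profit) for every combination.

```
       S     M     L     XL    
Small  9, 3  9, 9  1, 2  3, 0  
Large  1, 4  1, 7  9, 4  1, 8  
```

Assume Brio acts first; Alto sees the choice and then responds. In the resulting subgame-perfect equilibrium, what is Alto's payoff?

Backward induction with Brio moving first.
- S: BR = Small, leader payoff 3.
- M: BR = Small, leader payoff 9.
- L: BR = Large, leader payoff 4.
- XL: BR = Small, leader payoff 0.
Brio's induced payoffs are 3, 9, 4, 0, so Brio commits to M. Subgame-perfect outcome: (Small, M) with payoffs (9, 9).

9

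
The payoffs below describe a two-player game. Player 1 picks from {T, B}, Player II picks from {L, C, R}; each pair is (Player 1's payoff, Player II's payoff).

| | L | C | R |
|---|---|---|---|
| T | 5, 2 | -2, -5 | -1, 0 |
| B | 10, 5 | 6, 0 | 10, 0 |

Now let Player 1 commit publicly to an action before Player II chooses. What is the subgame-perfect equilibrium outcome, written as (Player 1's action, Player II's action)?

Backward induction with Player 1 moving first.
- T: Player II compares 2, -5, 0 and picks L; Player 1 would get 5.
- B: Player II compares 5, 0, 0 and picks L; Player 1 would get 10.
Maximizing over 5, 10, Player 1 chooses B. Subgame-perfect outcome: (B, L) with payoffs (10, 5).

(B, L)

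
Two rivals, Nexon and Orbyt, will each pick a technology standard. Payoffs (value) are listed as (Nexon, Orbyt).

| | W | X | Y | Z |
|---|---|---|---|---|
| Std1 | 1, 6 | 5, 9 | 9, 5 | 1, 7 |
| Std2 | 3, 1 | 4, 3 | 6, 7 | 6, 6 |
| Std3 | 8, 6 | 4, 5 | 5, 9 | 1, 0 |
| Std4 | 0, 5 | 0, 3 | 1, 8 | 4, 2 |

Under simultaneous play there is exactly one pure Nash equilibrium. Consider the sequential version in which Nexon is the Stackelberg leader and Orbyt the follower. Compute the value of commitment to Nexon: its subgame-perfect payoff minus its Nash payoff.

1

Orbyt best-responds to each possible Nexon move:
- Std1: BR = X, leader payoff 5.
- Std2: BR = Y, leader payoff 6.
- Std3: BR = Y, leader payoff 5.
- Std4: BR = Y, leader payoff 1.
Maximizing over 5, 6, 5, 1, Nexon chooses Std2. Subgame-perfect outcome: (Std2, Y) with payoffs (6, 7).
For the simultaneous game, intersect best replies.
Nexon's best replies: W→Std3; X→Std1; Y→Std1; Z→Std2.
Orbyt's best replies: Std1→X; Std2→Y; Std3→Y; Std4→Y.
Only (Std1, X) has each player best-responding; Nash payoffs (5, 9).
Nexon's commitment gain: 6 − 5 = 1.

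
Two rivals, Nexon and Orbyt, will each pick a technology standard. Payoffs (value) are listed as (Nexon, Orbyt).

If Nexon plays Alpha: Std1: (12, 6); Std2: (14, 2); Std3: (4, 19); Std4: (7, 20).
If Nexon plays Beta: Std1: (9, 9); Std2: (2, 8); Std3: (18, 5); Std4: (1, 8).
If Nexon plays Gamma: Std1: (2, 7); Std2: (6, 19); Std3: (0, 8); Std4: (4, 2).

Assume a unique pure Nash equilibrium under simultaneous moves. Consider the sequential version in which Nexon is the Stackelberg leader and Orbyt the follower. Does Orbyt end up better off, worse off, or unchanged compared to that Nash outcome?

worse off

Backward induction with Nexon moving first.
- Alpha → Orbyt plays Std4 (best of 6, 2, 19, 20); Nexon gets 7.
- Beta → Orbyt plays Std1 (best of 9, 8, 5, 8); Nexon gets 9.
- Gamma → Orbyt plays Std2 (best of 7, 19, 8, 2); Nexon gets 6.
Nexon's induced payoffs are 7, 9, 6, so Nexon commits to Beta. Subgame-perfect outcome: (Beta, Std1) with payoffs (9, 9).
Under simultaneous play:
Nexon's best replies: Std1→Alpha; Std2→Alpha; Std3→Beta; Std4→Alpha.
Orbyt's best replies: Alpha→Std4; Beta→Std1; Gamma→Std2.
Only (Alpha, Std4) has each player best-responding; Nash payoffs (7, 20).
Orbyt earns 9 sequentially versus 20 at the Nash outcome: worse off.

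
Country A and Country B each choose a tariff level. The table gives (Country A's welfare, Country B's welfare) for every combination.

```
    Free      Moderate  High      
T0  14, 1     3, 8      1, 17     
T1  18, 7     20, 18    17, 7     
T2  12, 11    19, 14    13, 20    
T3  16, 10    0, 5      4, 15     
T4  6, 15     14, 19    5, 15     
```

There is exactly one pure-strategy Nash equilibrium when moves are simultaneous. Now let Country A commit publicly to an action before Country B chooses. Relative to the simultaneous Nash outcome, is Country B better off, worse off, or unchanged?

unchanged

Country B best-responds to each possible Country A move:
- T0: BR = High, leader payoff 1.
- T1: BR = Moderate, leader payoff 20.
- T2: BR = High, leader payoff 13.
- T3: BR = High, leader payoff 4.
- T4: BR = Moderate, leader payoff 14.
Among 1, 20, 13, 4, 14, the best is 20 at T1. Subgame-perfect outcome: (T1, Moderate) with payoffs (20, 18).
Now find the simultaneous Nash equilibrium.
Country A's best replies: Free→T1; Moderate→T1; High→T1.
Country B's best replies: T0→High; T1→Moderate; T2→High; T3→High; T4→Moderate.
Only (T1, Moderate) has each player best-responding; Nash payoffs (20, 18).
Country B earns 18 sequentially versus 18 at the Nash outcome: unchanged.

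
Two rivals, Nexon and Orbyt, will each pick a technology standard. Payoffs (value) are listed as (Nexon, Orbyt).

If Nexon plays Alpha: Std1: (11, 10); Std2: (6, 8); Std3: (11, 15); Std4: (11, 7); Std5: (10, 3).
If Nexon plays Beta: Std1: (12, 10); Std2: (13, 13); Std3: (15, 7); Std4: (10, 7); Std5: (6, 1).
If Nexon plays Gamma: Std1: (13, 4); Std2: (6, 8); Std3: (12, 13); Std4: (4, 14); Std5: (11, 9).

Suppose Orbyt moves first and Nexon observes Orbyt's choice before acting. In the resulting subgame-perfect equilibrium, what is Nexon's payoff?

13

Nexon best-responds to each possible Orbyt move:
- Std1: BR = Gamma, leader payoff 4.
- Std2: BR = Beta, leader payoff 13.
- Std3: BR = Beta, leader payoff 7.
- Std4: BR = Alpha, leader payoff 7.
- Std5: BR = Gamma, leader payoff 9.
Maximizing over 4, 13, 7, 7, 9, Orbyt chooses Std2. Subgame-perfect outcome: (Beta, Std2) with payoffs (13, 13).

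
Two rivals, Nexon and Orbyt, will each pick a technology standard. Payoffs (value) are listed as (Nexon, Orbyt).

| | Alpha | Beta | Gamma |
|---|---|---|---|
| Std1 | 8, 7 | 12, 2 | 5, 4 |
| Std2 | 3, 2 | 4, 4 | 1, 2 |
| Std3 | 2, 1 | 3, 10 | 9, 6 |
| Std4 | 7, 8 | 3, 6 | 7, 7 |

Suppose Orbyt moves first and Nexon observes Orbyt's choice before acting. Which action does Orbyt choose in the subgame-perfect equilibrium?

Solve by backward induction (Orbyt leads).
- Alpha → Nexon plays Std1 (best of 8, 3, 2, 7); Orbyt gets 7.
- Beta → Nexon plays Std1 (best of 12, 4, 3, 3); Orbyt gets 2.
- Gamma → Nexon plays Std3 (best of 5, 1, 9, 7); Orbyt gets 6.
Orbyt's induced payoffs are 7, 2, 6, so Orbyt commits to Alpha. Subgame-perfect outcome: (Std1, Alpha) with payoffs (8, 7).

Alpha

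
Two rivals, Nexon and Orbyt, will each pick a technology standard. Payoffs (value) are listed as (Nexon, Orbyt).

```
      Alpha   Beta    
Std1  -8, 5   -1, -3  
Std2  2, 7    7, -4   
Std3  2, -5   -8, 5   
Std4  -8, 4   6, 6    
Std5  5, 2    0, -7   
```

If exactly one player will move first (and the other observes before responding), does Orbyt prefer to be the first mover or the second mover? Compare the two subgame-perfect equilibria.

If Nexon leads: Orbyt's best replies are Std1→Alpha, Std2→Alpha, Std3→Beta, Std4→Beta, Std5→Alpha; Nexon's induced payoffs -8, 2, -8, 6, 5; outcome (Std4, Beta), payoffs (6, 6).
If Orbyt leads: Nexon's best replies are Alpha→Std5, Beta→Std2; Orbyt's induced payoffs 2, -4; outcome (Std5, Alpha), payoffs (5, 2).
Orbyt gets 2 moving first and 6 moving second, so Orbyt prefers to move second.

second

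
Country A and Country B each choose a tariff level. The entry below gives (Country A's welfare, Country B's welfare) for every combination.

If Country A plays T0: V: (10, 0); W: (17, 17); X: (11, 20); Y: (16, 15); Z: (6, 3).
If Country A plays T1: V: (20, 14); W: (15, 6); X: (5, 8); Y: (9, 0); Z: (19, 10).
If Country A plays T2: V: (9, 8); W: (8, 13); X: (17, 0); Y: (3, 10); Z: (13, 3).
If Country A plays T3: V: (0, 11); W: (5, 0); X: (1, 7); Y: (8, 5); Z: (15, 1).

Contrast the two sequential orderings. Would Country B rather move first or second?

If Country A leads: Country B's best replies are T0→X, T1→V, T2→W, T3→V; Country A's induced payoffs 11, 20, 8, 0; outcome (T1, V), payoffs (20, 14).
If Country B leads: Country A's best replies are V→T1, W→T0, X→T2, Y→T0, Z→T1; Country B's induced payoffs 14, 17, 0, 15, 10; outcome (T0, W), payoffs (17, 17).
Country B gets 17 moving first and 14 moving second, so Country B prefers to move first.

first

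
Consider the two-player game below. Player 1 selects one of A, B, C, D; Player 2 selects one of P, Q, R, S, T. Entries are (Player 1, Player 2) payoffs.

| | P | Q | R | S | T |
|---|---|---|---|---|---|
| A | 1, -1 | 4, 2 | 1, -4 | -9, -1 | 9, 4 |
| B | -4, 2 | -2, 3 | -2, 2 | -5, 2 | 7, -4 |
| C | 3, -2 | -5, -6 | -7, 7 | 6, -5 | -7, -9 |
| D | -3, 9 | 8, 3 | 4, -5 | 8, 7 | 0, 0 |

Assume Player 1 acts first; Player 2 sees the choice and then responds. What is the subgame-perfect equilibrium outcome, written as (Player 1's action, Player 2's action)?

(A, T)

Solve by backward induction (Player 1 leads).
- A: Player 2 compares -1, 2, -4, -1, 4 and picks T; Player 1 would get 9.
- B: Player 2 compares 2, 3, 2, 2, -4 and picks Q; Player 1 would get -2.
- C: Player 2 compares -2, -6, 7, -5, -9 and picks R; Player 1 would get -7.
- D: Player 2 compares 9, 3, -5, 7, 0 and picks P; Player 1 would get -3.
Player 1's induced payoffs are 9, -2, -7, -3, so Player 1 commits to A. Subgame-perfect outcome: (A, T) with payoffs (9, 4).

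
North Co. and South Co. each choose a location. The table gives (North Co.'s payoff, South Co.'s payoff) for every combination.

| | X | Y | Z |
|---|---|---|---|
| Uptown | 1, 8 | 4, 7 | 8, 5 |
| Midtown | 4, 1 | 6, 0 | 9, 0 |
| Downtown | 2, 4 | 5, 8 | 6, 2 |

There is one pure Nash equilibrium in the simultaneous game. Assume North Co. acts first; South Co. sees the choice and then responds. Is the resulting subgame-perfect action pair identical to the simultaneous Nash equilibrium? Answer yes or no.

Solve by backward induction (North Co. leads).
- Uptown: BR = X, leader payoff 1.
- Midtown: BR = X, leader payoff 4.
- Downtown: BR = Y, leader payoff 5.
Among 1, 4, 5, the best is 5 at Downtown. Subgame-perfect outcome: (Downtown, Y) with payoffs (5, 8).
For the simultaneous game, intersect best replies.
North Co.'s best replies: X→Midtown; Y→Midtown; Z→Midtown.
South Co.'s best replies: Uptown→X; Midtown→X; Downtown→Y.
Only (Midtown, X) has each player best-responding; Nash payoffs (4, 1).
Sequential outcome (Downtown, Y) differs from the Nash profile (Midtown, X).

no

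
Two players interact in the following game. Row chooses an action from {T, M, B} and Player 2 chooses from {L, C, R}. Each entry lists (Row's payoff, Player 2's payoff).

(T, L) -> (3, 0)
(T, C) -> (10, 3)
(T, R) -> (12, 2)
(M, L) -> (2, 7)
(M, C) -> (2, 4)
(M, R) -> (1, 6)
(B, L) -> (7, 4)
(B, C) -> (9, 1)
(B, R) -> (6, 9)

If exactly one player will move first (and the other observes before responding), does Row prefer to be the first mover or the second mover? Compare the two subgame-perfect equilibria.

first

If Row leads: Player 2's best replies are T→C, M→L, B→R; Row's induced payoffs 10, 2, 6; outcome (T, C), payoffs (10, 3).
If Player 2 leads: Row's best replies are L→B, C→T, R→T; Player 2's induced payoffs 4, 3, 2; outcome (B, L), payoffs (7, 4).
Row gets 10 moving first and 7 moving second, so Row prefers to move first.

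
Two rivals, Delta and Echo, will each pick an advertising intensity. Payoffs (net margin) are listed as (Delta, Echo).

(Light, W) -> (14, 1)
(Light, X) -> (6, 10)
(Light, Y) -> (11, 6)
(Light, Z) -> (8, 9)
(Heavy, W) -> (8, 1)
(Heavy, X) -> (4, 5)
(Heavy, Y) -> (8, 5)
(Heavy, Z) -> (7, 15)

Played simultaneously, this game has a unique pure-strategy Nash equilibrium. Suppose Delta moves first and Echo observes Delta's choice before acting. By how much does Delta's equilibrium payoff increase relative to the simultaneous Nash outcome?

1

Solve by backward induction (Delta leads).
- Light: Echo compares 1, 10, 6, 9 and picks X; Delta would get 6.
- Heavy: Echo compares 1, 5, 5, 15 and picks Z; Delta would get 7.
Among 6, 7, the best is 7 at Heavy. Subgame-perfect outcome: (Heavy, Z) with payoffs (7, 15).
Under simultaneous play:
Delta's best replies: W→Light; X→Light; Y→Light; Z→Light.
Echo's best replies: Light→X; Heavy→Z.
The unique mutual best reply is (Light, X), giving (6, 10).
Delta's commitment gain: 7 − 6 = 1.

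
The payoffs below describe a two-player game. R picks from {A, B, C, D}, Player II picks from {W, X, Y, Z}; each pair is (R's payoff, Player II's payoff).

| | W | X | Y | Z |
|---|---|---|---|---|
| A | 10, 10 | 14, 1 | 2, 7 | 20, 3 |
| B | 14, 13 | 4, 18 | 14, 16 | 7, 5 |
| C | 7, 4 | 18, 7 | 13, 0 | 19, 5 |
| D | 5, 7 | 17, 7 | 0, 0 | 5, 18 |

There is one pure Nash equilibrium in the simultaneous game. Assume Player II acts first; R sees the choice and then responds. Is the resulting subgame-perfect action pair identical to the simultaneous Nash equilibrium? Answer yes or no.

R best-responds to each possible Player II move:
- W → R plays B (best of 10, 14, 7, 5); Player II gets 13.
- X → R plays C (best of 14, 4, 18, 17); Player II gets 7.
- Y → R plays B (best of 2, 14, 13, 0); Player II gets 16.
- Z → R plays A (best of 20, 7, 19, 5); Player II gets 3.
Among 13, 7, 16, 3, the best is 16 at Y. Subgame-perfect outcome: (B, Y) with payoffs (14, 16).
For the simultaneous game, intersect best replies.
R's best replies: W→B; X→C; Y→B; Z→A.
Player II's best replies: A→W; B→X; C→X; D→Z.
Only (C, X) has each player best-responding; Nash payoffs (18, 7).
Sequential outcome (B, Y) differs from the Nash profile (C, X).

no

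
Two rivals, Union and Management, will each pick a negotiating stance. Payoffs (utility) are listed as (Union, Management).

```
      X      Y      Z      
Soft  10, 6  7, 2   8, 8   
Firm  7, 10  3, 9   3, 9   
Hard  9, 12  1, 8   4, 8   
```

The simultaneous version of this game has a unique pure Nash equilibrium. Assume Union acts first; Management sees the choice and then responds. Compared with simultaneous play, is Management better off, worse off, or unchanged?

better off

Backward induction with Union moving first.
- Soft: BR = Z, leader payoff 8.
- Firm: BR = X, leader payoff 7.
- Hard: BR = X, leader payoff 9.
Among 8, 7, 9, the best is 9 at Hard. Subgame-perfect outcome: (Hard, X) with payoffs (9, 12).
Under simultaneous play:
Union's best replies: X→Soft; Y→Soft; Z→Soft.
Management's best replies: Soft→Z; Firm→X; Hard→X.
The unique mutual best reply is (Soft, Z), giving (8, 8).
Management earns 12 sequentially versus 8 at the Nash outcome: better off.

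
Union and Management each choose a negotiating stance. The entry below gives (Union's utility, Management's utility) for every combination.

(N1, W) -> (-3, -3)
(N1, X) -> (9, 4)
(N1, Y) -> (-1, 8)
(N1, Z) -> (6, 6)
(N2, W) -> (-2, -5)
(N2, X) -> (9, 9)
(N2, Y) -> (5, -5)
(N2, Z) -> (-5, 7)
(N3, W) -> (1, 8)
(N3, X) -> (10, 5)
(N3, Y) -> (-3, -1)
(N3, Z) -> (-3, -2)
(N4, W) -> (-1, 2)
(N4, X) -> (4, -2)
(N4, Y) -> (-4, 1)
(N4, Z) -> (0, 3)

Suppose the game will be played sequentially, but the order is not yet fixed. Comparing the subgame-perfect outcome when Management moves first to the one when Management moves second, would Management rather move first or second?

second

If Union leads: Management's best replies are N1→Y, N2→X, N3→W, N4→Z; Union's induced payoffs -1, 9, 1, 0; outcome (N2, X), payoffs (9, 9).
If Management leads: Union's best replies are W→N3, X→N3, Y→N2, Z→N1; Management's induced payoffs 8, 5, -5, 6; outcome (N3, W), payoffs (1, 8).
Management gets 8 moving first and 9 moving second, so Management prefers to move second.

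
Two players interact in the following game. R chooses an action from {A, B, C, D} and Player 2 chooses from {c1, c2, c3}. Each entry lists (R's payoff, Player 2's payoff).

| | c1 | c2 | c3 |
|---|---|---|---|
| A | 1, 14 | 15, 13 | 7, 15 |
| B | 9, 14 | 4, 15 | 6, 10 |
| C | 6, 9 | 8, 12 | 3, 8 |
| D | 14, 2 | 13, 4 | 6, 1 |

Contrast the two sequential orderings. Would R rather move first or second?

first

If R leads: Player 2's best replies are A→c3, B→c2, C→c2, D→c2; R's induced payoffs 7, 4, 8, 13; outcome (D, c2), payoffs (13, 4).
If Player 2 leads: R's best replies are c1→D, c2→A, c3→A; Player 2's induced payoffs 2, 13, 15; outcome (A, c3), payoffs (7, 15).
R gets 13 moving first and 7 moving second, so R prefers to move first.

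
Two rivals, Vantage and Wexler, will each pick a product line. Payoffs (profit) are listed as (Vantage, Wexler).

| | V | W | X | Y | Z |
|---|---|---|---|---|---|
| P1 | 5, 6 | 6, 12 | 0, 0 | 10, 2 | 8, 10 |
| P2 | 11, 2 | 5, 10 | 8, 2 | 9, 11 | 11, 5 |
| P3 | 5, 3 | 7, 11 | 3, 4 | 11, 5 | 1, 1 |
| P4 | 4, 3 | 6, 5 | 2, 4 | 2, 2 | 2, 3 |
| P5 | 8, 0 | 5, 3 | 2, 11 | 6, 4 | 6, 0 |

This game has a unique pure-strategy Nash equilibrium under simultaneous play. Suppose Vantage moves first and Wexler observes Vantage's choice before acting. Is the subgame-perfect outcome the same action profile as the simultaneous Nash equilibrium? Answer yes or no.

no

Wexler best-responds to each possible Vantage move:
- P1 → Wexler plays W (best of 6, 12, 0, 2, 10); Vantage gets 6.
- P2 → Wexler plays Y (best of 2, 10, 2, 11, 5); Vantage gets 9.
- P3 → Wexler plays W (best of 3, 11, 4, 5, 1); Vantage gets 7.
- P4 → Wexler plays W (best of 3, 5, 4, 2, 3); Vantage gets 6.
- P5 → Wexler plays X (best of 0, 3, 11, 4, 0); Vantage gets 2.
Vantage's induced payoffs are 6, 9, 7, 6, 2, so Vantage commits to P2. Subgame-perfect outcome: (P2, Y) with payoffs (9, 11).
For the simultaneous game, intersect best replies.
Vantage's best replies: V→P2; W→P3; X→P2; Y→P3; Z→P2.
Wexler's best replies: P1→W; P2→Y; P3→W; P4→W; P5→X.
Only (P3, W) has each player best-responding; Nash payoffs (7, 11).
Sequential outcome (P2, Y) differs from the Nash profile (P3, W).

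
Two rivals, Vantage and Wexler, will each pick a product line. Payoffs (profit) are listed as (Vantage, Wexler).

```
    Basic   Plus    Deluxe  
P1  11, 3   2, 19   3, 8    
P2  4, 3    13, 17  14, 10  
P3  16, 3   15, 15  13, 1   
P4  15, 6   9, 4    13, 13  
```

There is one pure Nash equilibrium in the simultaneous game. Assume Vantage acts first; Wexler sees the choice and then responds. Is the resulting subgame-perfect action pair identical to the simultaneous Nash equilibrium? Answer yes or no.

yes

Wexler best-responds to each possible Vantage move:
- P1 → Wexler plays Plus (best of 3, 19, 8); Vantage gets 2.
- P2 → Wexler plays Plus (best of 3, 17, 10); Vantage gets 13.
- P3 → Wexler plays Plus (best of 3, 15, 1); Vantage gets 15.
- P4 → Wexler plays Deluxe (best of 6, 4, 13); Vantage gets 13.
Vantage's induced payoffs are 2, 13, 15, 13, so Vantage commits to P3. Subgame-perfect outcome: (P3, Plus) with payoffs (15, 15).
Under simultaneous play:
Vantage's best replies: Basic→P3; Plus→P3; Deluxe→P2.
Wexler's best replies: P1→Plus; P2→Plus; P3→Plus; P4→Deluxe.
Only (P3, Plus) has each player best-responding; Nash payoffs (15, 15).
Sequential outcome (P3, Plus) coincides with the Nash profile (P3, Plus).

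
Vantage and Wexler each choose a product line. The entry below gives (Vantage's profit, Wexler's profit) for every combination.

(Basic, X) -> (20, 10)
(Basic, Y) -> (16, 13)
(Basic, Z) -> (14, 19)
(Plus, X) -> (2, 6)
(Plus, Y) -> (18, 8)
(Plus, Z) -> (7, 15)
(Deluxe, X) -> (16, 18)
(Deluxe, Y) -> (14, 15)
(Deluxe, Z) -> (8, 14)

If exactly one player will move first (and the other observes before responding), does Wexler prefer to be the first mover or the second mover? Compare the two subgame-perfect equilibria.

If Vantage leads: Wexler's best replies are Basic→Z, Plus→Z, Deluxe→X; Vantage's induced payoffs 14, 7, 16; outcome (Deluxe, X), payoffs (16, 18).
If Wexler leads: Vantage's best replies are X→Basic, Y→Plus, Z→Basic; Wexler's induced payoffs 10, 8, 19; outcome (Basic, Z), payoffs (14, 19).
Wexler gets 19 moving first and 18 moving second, so Wexler prefers to move first.

first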